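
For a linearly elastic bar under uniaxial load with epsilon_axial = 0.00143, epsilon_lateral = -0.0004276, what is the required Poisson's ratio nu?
Model: a linearly elastic bar under uniaxial load, so epsilon_lateral = -nu·epsilon_axial.
Solve for nu: nu = -epsilon_lateral / epsilon_axial.
Substitute:
  nu = -(-0.0004276) / 0.00143
  nu = 0.299
Final answer: nu = 0.299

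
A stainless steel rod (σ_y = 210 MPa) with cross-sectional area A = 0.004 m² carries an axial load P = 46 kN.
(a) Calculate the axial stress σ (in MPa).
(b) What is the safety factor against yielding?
(a) Axial stress σ = P/A. Convert P = 46 kN = 46000 N.
  σ = 46000 / 0.004 = 1.15 × 10⁷ Pa = 11.5 MPa
(b) Safety factor SF = σ_y/σ = 210 / 11.5 = 18.26
Final answer: (a) σ = 11.5 MPa, (b) SF = 18.26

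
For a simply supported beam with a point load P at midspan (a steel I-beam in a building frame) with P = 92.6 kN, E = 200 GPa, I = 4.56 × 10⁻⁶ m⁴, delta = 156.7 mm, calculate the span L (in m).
Model: a simply supported beam with a point load P at midspan, so delta = (P·L^3) / (48·E·I).
Solve for L: L = ((48·delta·E·I) / P)^(1/3).
Convert to SI units:
  P = 92.6 kN = 92600 N
  E = 200 GPa = 2 × 10¹¹ Pa
  delta = 156.7 mm = 0.1567 m
Substitute:
  L = ((48 × 0.1567 × (2 × 10¹¹) × (4.56 × 10⁻⁶)) / 92600)^(1/3)
  L = 4.2 m
Final answer: L = 4.2 m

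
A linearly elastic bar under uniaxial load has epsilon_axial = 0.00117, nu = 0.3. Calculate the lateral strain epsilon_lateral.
Model: a linearly elastic bar under uniaxial load, so epsilon_lateral = -nu·epsilon_axial.
Substitute:
  epsilon_lateral = -(0.3 × 0.00117)
  epsilon_lateral = -0.000351
Final answer: epsilon_lateral = -0.000351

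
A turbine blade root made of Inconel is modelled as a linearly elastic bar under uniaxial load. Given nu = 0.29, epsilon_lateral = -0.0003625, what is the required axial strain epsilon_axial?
Model: a linearly elastic bar under uniaxial load, so epsilon_lateral = -nu·epsilon_axial.
Solve for epsilon_axial: epsilon_axial = -epsilon_lateral / nu.
Substitute:
  epsilon_axial = -(-0.0003625) / 0.29
  epsilon_axial = 0.00125
Final answer: epsilon_axial = 0.00125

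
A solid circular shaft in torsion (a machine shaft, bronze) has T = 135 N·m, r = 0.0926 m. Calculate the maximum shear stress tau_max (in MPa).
Model: a solid circular shaft in torsion, so tau_max = (2·T) / (π·r^3).
Substitute:
  tau_max = (2 × 135) / (π × 0.0926^3)
  tau_max = 108200 Pa
Convert: tau_max = 108200 Pa = 0.1082 MPa
Final answer: tau_max = 0.1082 MPa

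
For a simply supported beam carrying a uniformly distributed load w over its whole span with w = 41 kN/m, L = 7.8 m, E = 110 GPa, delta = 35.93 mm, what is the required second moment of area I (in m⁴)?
Model: a simply supported beam carrying a uniformly distributed load w over its whole span, so delta = (5·w·L^4) / (384·E·I).
Solve for I: I = (5·w·L^4) / (384·delta·E).
Convert to SI units:
  w = 41 kN/m = 41000 N/m
  E = 110 GPa = 1.1 × 10¹¹ Pa
  delta = 35.93 mm = 0.03593 m
Substitute:
  I = (5 × 41000 × 7.8^4) / (384 × 0.03593 × (1.1 × 10¹¹))
  I = 0.0005 m⁴
Final answer: I = 0.0005 m⁴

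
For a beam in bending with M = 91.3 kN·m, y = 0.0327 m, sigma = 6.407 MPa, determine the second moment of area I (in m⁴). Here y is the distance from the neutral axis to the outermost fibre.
Model: a beam in bending, so sigma = (M·y) / I.
Solve for I: I = (M·y) / sigma.
Convert to SI units:
  M = 91.3 kN·m = 91300 N·m
  sigma = 6.407 MPa = 6.407 × 10⁶ Pa
Substitute:
  I = (91300 × 0.0327) / (6.407 × 10⁶)
  I = 0.000466 m⁴
Final answer: I = 0.000466 m⁴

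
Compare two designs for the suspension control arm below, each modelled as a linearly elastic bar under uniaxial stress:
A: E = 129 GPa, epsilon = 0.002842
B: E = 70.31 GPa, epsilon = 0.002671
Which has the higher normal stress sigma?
Model: a linearly elastic bar under uniaxial stress, so sigma = E·epsilon (SI units).
  A: sigma = (1.29 × 10¹¹) × 0.002842 = 3.666 × 10⁸ Pa = 366.6 MPa
  B: sigma = (7.031 × 10¹⁰) × 0.002671 = 1.878 × 10⁸ Pa = 187.8 MPa
366.6 MPa > 187.8 MPa, so A is larger.
Final answer: A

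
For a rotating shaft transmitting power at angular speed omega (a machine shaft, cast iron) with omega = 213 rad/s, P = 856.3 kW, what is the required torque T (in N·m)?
Model: a rotating shaft transmitting power at angular speed omega, so P = T·omega.
Solve for T: T = P / omega.
Convert to SI units:
  P = 856.3 kW = 856300 W
Substitute:
  T = 856300 / 213
  T = 4020 N·m
Final answer: T = 4020 N·m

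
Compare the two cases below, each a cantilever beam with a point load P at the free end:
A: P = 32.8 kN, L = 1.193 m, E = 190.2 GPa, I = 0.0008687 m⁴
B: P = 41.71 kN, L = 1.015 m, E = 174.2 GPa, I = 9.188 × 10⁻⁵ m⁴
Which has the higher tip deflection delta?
Model: a cantilever beam with a point load P at the free end, so delta = (P·L^3) / (3·E·I) (SI units).
  A: delta = (32800 × 1.193^3) / (3 × (1.902 × 10¹¹) × 0.0008687) = 0.0001124 m = 0.1124 mm
  B: delta = (41710 × 1.015^3) / (3 × (1.742 × 10¹¹) × (9.188 × 10⁻⁵)) = 0.0009083 m = 0.9083 mm
0.9083 mm > 0.1124 mm, so B is larger.
Final answer: B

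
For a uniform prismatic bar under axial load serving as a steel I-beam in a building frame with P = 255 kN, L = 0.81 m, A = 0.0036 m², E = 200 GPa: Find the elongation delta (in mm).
Model: a uniform prismatic bar under axial load, so delta = (P·L) / (A·E).
Convert to SI units:
  P = 255 kN = 255000 N
  E = 200 GPa = 2 × 10¹¹ Pa
Substitute:
  delta = (255000 × 0.81) / (0.0036 × (2 × 10¹¹))
  delta = 0.0002869 m
Convert: delta = 0.0002869 m = 0.2869 mm
Final answer: delta = 0.2869 mm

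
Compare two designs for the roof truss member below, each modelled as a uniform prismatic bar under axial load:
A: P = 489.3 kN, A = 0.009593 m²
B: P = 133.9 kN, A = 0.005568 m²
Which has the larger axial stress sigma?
Model: a uniform prismatic bar under axial load, so sigma = P / A (SI units).
  A: sigma = 489300 / 0.009593 = 5.101 × 10⁷ Pa = 51.01 MPa
  B: sigma = 133900 / 0.005568 = 2.405 × 10⁷ Pa = 24.05 MPa
51.01 MPa > 24.05 MPa, so A is larger.
Final answer: A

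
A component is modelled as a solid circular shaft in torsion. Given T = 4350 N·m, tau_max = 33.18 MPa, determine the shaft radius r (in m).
Model: a solid circular shaft in torsion, so tau_max = (2·T) / (π·r^3).
Solve for r: r = ((2·T) / (π·tau_max))^(1/3).
Convert to SI units:
  tau_max = 33.18 MPa = 3.318 × 10⁷ Pa
Substitute:
  r = ((2 × 4350) / (π × (3.318 × 10⁷)))^(1/3)
  r = 0.0437 m
Final answer: r = 0.0437 m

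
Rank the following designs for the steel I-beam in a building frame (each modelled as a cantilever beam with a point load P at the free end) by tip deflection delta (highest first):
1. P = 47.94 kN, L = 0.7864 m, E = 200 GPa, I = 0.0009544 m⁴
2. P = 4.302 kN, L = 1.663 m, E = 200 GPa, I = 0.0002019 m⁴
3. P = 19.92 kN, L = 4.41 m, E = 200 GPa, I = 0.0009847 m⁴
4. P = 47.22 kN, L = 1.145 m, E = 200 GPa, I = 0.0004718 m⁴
Model: a cantilever beam with a point load P at the free end, so delta = (P·L^3) / (3·E·I) (SI units).
  Case 1: delta = (47940 × 0.7864^3) / (3 × (2 × 10¹¹) × 0.0009544) = 4.071 × 10⁻⁵ m = 0.04071 mm
  Case 2: delta = (4302 × 1.663^3) / (3 × (2 × 10¹¹) × 0.0002019) = 0.0001633 m = 0.1633 mm
  Case 3: delta = (19920 × 4.41^3) / (3 × (2 × 10¹¹) × 0.0009847) = 0.002892 m = 2.892 mm
  Case 4: delta = (47220 × 1.145^3) / (3 × (2 × 10¹¹) × 0.0004718) = 0.0002504 m = 0.2504 mm
Ordering: 2.892 mm (case 3) > 0.2504 mm (case 4) > 0.1633 mm (case 2) > 0.04071 mm (case 1)
Final answer: 3, 4, 2, 1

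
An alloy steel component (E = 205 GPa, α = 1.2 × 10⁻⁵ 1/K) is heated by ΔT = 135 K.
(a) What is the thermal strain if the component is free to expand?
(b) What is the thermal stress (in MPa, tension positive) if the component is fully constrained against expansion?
(a) Free thermal strain ε_th = α·ΔT = (1.2 × 10⁻⁵) × 135 = 0.00162
(b) Fully constrained, the expansion is suppressed, so σ = -E·α·ΔT. Convert E = 205 GPa = 2.05 × 10¹¹ Pa.
  σ = -(2.05 × 10¹¹) × (1.2 × 10⁻⁵) × 135 = -3.321 × 10⁸ Pa = -332.1 MPa (compressive)
Final answer: (a) ε_th = 0.00162, (b) σ = -332.1 MPa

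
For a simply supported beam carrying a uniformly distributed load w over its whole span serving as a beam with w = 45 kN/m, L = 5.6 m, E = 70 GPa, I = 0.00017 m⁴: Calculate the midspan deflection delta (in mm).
Model: a simply supported beam carrying a uniformly distributed load w over its whole span, so delta = (5·w·L^4) / (384·E·I).
Convert to SI units:
  w = 45 kN/m = 45000 N/m
  E = 70 GPa = 7 × 10¹⁰ Pa
Substitute:
  delta = (5 × 45000 × 5.6^4) / (384 × (7 × 10¹⁰) × 0.00017)
  delta = 0.04842 m
Convert: delta = 0.04842 m = 48.42 mm
Final answer: delta = 48.42 mm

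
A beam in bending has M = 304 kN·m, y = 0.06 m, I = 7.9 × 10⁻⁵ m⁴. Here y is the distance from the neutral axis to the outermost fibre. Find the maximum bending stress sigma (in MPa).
Model: a beam in bending, so sigma = (M·y) / I.
Convert to SI units:
  M = 304 kN·m = 304000 N·m
Substitute:
  sigma = (304000 × 0.06) / (7.9 × 10⁻⁵)
  sigma = 2.309 × 10⁸ Pa
Convert: sigma = 2.309 × 10⁸ Pa = 230.9 MPa
Final answer: sigma = 230.9 MPa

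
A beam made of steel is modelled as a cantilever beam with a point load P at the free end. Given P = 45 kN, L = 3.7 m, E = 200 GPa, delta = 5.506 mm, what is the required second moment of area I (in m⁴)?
Model: a cantilever beam with a point load P at the free end, so delta = (P·L^3) / (3·E·I).
Solve for I: I = (P·L^3) / (3·delta·E).
Convert to SI units:
  P = 45 kN = 45000 N
  E = 200 GPa = 2 × 10¹¹ Pa
  delta = 5.506 mm = 0.005506 m
Substitute:
  I = (45000 × 3.7^3) / (3 × 0.005506 × (2 × 10¹¹))
  I = 0.00069 m⁴
Final answer: I = 0.00069 m⁴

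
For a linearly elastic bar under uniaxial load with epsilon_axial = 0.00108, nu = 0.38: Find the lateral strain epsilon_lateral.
Model: a linearly elastic bar under uniaxial load, so epsilon_lateral = -nu·epsilon_axial.
Substitute:
  epsilon_lateral = -(0.38 × 0.00108)
  epsilon_lateral = -0.0004104
Final answer: epsilon_lateral = -0.0004104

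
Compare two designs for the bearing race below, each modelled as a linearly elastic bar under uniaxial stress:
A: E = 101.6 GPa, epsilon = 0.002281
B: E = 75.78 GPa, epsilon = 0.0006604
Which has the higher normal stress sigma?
Model: a linearly elastic bar under uniaxial stress, so sigma = E·epsilon (SI units).
  A: sigma = (1.016 × 10¹¹) × 0.002281 = 2.317 × 10⁸ Pa = 231.7 MPa
  B: sigma = (7.578 × 10¹⁰) × 0.0006604 = 5.005 × 10⁷ Pa = 50.05 MPa
231.7 MPa > 50.05 MPa, so A is larger.
Final answer: A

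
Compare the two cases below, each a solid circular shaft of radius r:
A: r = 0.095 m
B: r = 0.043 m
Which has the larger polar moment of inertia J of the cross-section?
Model: a solid circular shaft of radius r, so J = (π·r^4) / 2 (SI units).
  A: J = (π × 0.095^4) / 2 = 0.0001279 m⁴
  B: J = (π × 0.043^4) / 2 = 5.37 × 10⁻⁶ m⁴
0.0001279 m⁴ > 5.37 × 10⁻⁶ m⁴, so A is larger.
Final answer: A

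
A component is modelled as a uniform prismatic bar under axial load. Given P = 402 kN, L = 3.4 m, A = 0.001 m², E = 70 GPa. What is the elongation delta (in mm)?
Model: a uniform prismatic bar under axial load, so delta = (P·L) / (A·E).
Convert to SI units:
  P = 402 kN = 402000 N
  E = 70 GPa = 7 × 10¹⁰ Pa
Substitute:
  delta = (402000 × 3.4) / (0.001 × (7 × 10¹⁰))
  delta = 0.01953 m
Convert: delta = 0.01953 m = 19.53 mm
Final answer: delta = 19.53 mm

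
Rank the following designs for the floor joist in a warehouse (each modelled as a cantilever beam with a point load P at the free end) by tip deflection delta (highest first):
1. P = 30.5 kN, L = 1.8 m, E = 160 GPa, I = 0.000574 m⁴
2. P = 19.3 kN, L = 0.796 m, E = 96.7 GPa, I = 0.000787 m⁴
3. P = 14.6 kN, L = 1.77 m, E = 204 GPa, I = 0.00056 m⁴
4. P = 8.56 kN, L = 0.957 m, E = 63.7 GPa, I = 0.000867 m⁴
Model: a cantilever beam with a point load P at the free end, so delta = (P·L^3) / (3·E·I) (SI units).
  Case 1: delta = (30500 × 1.8^3) / (3 × (1.6 × 10¹¹) × 0.000574) = 0.0006456 m = 0.6456 mm
  Case 2: delta = (19300 × 0.796^3) / (3 × (9.67 × 10¹⁰) × 0.000787) = 4.264 × 10⁻⁵ m = 0.04264 mm
  Case 3: delta = (14600 × 1.77^3) / (3 × (2.04 × 10¹¹) × 0.00056) = 0.0002362 m = 0.2362 mm
  Case 4: delta = (8560 × 0.957^3) / (3 × (6.37 × 10¹⁰) × 0.000867) = 4.528 × 10⁻⁵ m = 0.04528 mm
Ordering: 0.6456 mm (case 1) > 0.2362 mm (case 3) > 0.04528 mm (case 4) > 0.04264 mm (case 2)
Final answer: 1, 3, 4, 2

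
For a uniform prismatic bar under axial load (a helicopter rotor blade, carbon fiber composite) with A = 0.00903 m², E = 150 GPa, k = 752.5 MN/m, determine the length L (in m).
Model: a uniform prismatic bar under axial load, so k = (A·E) / L.
Solve for L: L = (A·E) / k.
Convert to SI units:
  E = 150 GPa = 1.5 × 10¹¹ Pa
  k = 752.5 MN/m = 7.525 × 10⁸ N/m
Substitute:
  L = (0.00903 × (1.5 × 10¹¹)) / (7.525 × 10⁸)
  L = 1.8 m
Final answer: L = 1.8 m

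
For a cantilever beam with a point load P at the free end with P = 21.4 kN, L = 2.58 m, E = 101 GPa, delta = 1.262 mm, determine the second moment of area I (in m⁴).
Model: a cantilever beam with a point load P at the free end, so delta = (P·L^3) / (3·E·I).
Solve for I: I = (P·L^3) / (3·delta·E).
Convert to SI units:
  P = 21.4 kN = 21400 N
  E = 101 GPa = 1.01 × 10¹¹ Pa
  delta = 1.262 mm = 0.001262 m
Substitute:
  I = (21400 × 2.58^3) / (3 × 0.001262 × (1.01 × 10¹¹))
  I = 0.0009611 m⁴
Final answer: I = 0.0009611 m⁴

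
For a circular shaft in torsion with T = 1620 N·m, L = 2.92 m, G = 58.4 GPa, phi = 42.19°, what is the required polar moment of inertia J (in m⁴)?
Model: a circular shaft in torsion, so phi = (T·L) / (G·J).
Solve for J: J = (T·L) / (phi·G).
Convert to SI units:
  G = 58.4 GPa = 5.84 × 10¹⁰ Pa
  phi = 42.19° = 0.7364 rad
Substitute:
  J = (1620 × 2.92) / (0.7364 × (5.84 × 10¹⁰))
  J = 1.1 × 10⁻⁷ m⁴
Final answer: J = 1.1 × 10⁻⁷ m⁴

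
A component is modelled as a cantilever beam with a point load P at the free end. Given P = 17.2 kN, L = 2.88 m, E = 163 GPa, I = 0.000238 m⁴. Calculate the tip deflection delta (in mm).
Model: a cantilever beam with a point load P at the free end, so delta = (P·L^3) / (3·E·I).
Convert to SI units:
  P = 17.2 kN = 17200 N
  E = 163 GPa = 1.63 × 10¹¹ Pa
Substitute:
  delta = (17200 × 2.88^3) / (3 × (1.63 × 10¹¹) × 0.000238)
  delta = 0.00353 m
Convert: delta = 0.00353 m = 3.53 mm
Final answer: delta = 3.53 mm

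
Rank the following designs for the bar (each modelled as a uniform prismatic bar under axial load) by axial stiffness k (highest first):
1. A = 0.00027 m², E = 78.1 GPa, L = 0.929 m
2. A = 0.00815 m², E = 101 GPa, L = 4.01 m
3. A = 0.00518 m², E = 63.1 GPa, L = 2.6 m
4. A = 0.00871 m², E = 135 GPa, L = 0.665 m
Model: a uniform prismatic bar under axial load, so k = (A·E) / L (SI units).
  Case 1: k = (0.00027 × (7.81 × 10¹⁰)) / 0.929 = 2.27 × 10⁷ N/m = 22.7 MN/m
  Case 2: k = (0.00815 × (1.01 × 10¹¹)) / 4.01 = 2.053 × 10⁸ N/m = 205.3 MN/m
  Case 3: k = (0.00518 × (6.31 × 10¹⁰)) / 2.6 = 1.257 × 10⁸ N/m = 125.7 MN/m
  Case 4: k = (0.00871 × (1.35 × 10¹¹)) / 0.665 = 1.768 × 10⁹ N/m = 1768 MN/m
Ordering: 1768 MN/m (case 4) > 205.3 MN/m (case 2) > 125.7 MN/m (case 3) > 22.7 MN/m (case 1)
Final answer: 4, 2, 3, 1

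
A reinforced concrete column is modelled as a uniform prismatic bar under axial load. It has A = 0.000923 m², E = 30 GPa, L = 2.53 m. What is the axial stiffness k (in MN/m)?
Model: a uniform prismatic bar under axial load, so k = (A·E) / L.
Convert to SI units:
  E = 30 GPa = 3 × 10¹⁰ Pa
Substitute:
  k = (0.000923 × (3 × 10¹⁰)) / 2.53
  k = 1.094 × 10⁷ N/m
Convert: k = 1.094 × 10⁷ N/m = 10.94 MN/m
Final answer: k = 10.94 MN/m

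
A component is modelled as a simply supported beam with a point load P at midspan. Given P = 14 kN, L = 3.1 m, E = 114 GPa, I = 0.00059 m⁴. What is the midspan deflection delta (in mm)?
Model: a simply supported beam with a point load P at midspan, so delta = (P·L^3) / (48·E·I).
Convert to SI units:
  P = 14 kN = 14000 N
  E = 114 GPa = 1.14 × 10¹¹ Pa
Substitute:
  delta = (14000 × 3.1^3) / (48 × (1.14 × 10¹¹) × 0.00059)
  delta = 0.0001292 m
Convert: delta = 0.0001292 m = 0.1292 mm
Final answer: delta = 0.1292 mm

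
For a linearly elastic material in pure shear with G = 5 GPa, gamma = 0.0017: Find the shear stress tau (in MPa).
Model: a linearly elastic material in pure shear, so tau = G·gamma.
Convert to SI units:
  G = 5 GPa = 5 × 10⁹ Pa
Substitute:
  tau = (5 × 10⁹) × 0.0017
  tau = 8.5 × 10⁶ Pa
Convert: tau = 8.5 × 10⁶ Pa = 8.5 MPa
Final answer: tau = 8.5 MPa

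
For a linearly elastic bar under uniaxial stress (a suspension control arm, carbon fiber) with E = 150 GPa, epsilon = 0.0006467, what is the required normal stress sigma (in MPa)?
Model: a linearly elastic bar under uniaxial stress, so epsilon = sigma / E.
Solve for sigma: sigma = epsilon·E.
Convert to SI units:
  E = 150 GPa = 1.5 × 10¹¹ Pa
Substitute:
  sigma = 0.0006467 × (1.5 × 10¹¹)
  sigma = 9.701 × 10⁷ Pa
Convert: sigma = 9.701 × 10⁷ Pa = 97.01 MPa
Final answer: sigma = 97.01 MPa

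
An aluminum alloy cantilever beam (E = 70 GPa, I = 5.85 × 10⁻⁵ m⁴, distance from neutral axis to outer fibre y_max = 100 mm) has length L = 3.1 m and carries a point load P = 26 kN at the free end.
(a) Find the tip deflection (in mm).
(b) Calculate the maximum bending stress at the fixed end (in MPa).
(a) Tip deflection of a cantilever with an end point load: δ = P·L^3 / (3·E·I). Convert P = 26 kN = 26000 N, E = 70 GPa = 7 × 10¹⁰ Pa.
  δ = (26000 × 3.1^3) / (3 × (7 × 10¹⁰) × (5.85 × 10⁻⁵)) = 0.06305 m = 63.05 mm
(b) Maximum bending moment at the fixed end: M = P·L = 26000 × 3.1 = 80600 N·m. Convert y_max = 100 mm = 0.1 m.
  σ = M·y_max / I = (80600 × 0.1) / (5.85 × 10⁻⁵) = 1.378 × 10⁸ Pa = 137.8 MPa
Final answer: (a) δ = 63.05 mm, (b) σ = 137.8 MPa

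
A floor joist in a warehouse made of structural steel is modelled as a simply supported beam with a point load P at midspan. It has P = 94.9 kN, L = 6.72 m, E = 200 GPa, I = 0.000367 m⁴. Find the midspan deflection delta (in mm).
Model: a simply supported beam with a point load P at midspan, so delta = (P·L^3) / (48·E·I).
Convert to SI units:
  P = 94.9 kN = 94900 N
  E = 200 GPa = 2 × 10¹¹ Pa
Substitute:
  delta = (94900 × 6.72^3) / (48 × (2 × 10¹¹) × 0.000367)
  delta = 0.008174 m
Convert: delta = 0.008174 m = 8.174 mm
Final answer: delta = 8.174 mm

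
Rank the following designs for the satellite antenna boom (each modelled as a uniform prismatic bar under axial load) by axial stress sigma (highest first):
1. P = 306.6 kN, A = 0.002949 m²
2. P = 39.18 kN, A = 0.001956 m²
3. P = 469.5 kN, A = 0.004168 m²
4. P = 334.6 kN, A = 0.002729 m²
Model: a uniform prismatic bar under axial load, so sigma = P / A (SI units).
  Case 1: sigma = 306600 / 0.002949 = 1.04 × 10⁸ Pa = 104 MPa
  Case 2: sigma = 39180 / 0.001956 = 2.003 × 10⁷ Pa = 20.03 MPa
  Case 3: sigma = 469500 / 0.004168 = 1.126 × 10⁸ Pa = 112.6 MPa
  Case 4: sigma = 334600 / 0.002729 = 1.226 × 10⁸ Pa = 122.6 MPa
Ordering: 122.6 MPa (case 4) > 112.6 MPa (case 3) > 104 MPa (case 1) > 20.03 MPa (case 2)
Final answer: 4, 3, 1, 2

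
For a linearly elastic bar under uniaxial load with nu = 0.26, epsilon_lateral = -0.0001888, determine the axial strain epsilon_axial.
Model: a linearly elastic bar under uniaxial load, so epsilon_lateral = -nu·epsilon_axial.
Solve for epsilon_axial: epsilon_axial = -epsilon_lateral / nu.
Substitute:
  epsilon_axial = -(-0.0001888) / 0.26
  epsilon_axial = 0.0007262
Final answer: epsilon_axial = 0.0007262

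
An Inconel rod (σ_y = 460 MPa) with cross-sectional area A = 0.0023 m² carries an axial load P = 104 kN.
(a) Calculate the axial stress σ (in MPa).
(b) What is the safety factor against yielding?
(a) Axial stress σ = P/A. Convert P = 104 kN = 104000 N.
  σ = 104000 / 0.0023 = 4.522 × 10⁷ Pa = 45.22 MPa
(b) Safety factor SF = σ_y/σ = 460 / 45.22 = 10.17
Final answer: (a) σ = 45.22 MPa, (b) SF = 10.17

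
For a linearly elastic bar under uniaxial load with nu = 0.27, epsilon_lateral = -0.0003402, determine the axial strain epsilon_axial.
Model: a linearly elastic bar under uniaxial load, so epsilon_lateral = -nu·epsilon_axial.
Solve for epsilon_axial: epsilon_axial = -epsilon_lateral / nu.
Substitute:
  epsilon_axial = -(-0.0003402) / 0.27
  epsilon_axial = 0.00126
Final answer: epsilon_axial = 0.00126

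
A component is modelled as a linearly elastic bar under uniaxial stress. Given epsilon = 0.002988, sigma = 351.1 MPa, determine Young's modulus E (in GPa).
Model: a linearly elastic bar under uniaxial stress, so sigma = E·epsilon.
Solve for E: E = sigma / epsilon.
Convert to SI units:
  sigma = 351.1 MPa = 3.511 × 10⁸ Pa
Substitute:
  E = (3.511 × 10⁸) / 0.002988
  E = 1.175 × 10¹¹ Pa
Convert: E = 1.175 × 10¹¹ Pa = 117.5 GPa
Final answer: E = 117.5 GPa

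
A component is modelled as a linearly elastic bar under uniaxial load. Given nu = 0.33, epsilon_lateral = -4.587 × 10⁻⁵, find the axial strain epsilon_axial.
Model: a linearly elastic bar under uniaxial load, so epsilon_lateral = -nu·epsilon_axial.
Solve for epsilon_axial: epsilon_axial = -epsilon_lateral / nu.
Substitute:
  epsilon_axial = -(-4.587 × 10⁻⁵) / 0.33
  epsilon_axial = 0.000139
Final answer: epsilon_axial = 0.000139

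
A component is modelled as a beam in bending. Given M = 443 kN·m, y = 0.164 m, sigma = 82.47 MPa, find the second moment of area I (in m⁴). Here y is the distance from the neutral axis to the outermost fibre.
Model: a beam in bending, so sigma = (M·y) / I.
Solve for I: I = (M·y) / sigma.
Convert to SI units:
  M = 443 kN·m = 443000 N·m
  sigma = 82.47 MPa = 8.247 × 10⁷ Pa
Substitute:
  I = (443000 × 0.164) / (8.247 × 10⁷)
  I = 0.000881 m⁴
Final answer: I = 0.000881 m⁴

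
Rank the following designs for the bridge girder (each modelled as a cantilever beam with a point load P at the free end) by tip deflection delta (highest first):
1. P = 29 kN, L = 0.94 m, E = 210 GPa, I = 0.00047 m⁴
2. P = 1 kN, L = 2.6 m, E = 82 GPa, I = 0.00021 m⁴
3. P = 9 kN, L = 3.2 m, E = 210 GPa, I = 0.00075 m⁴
Model: a cantilever beam with a point load P at the free end, so delta = (P·L^3) / (3·E·I) (SI units).
  Case 1: delta = (29000 × 0.94^3) / (3 × (2.1 × 10¹¹) × 0.00047) = 8.135 × 10⁻⁵ m = 0.08135 mm
  Case 2: delta = (1000 × 2.6^3) / (3 × (8.2 × 10¹⁰) × 0.00021) = 0.0003402 m = 0.3402 mm
  Case 3: delta = (9000 × 3.2^3) / (3 × (2.1 × 10¹¹) × 0.00075) = 0.0006242 m = 0.6242 mm
Ordering: 0.6242 mm (case 3) > 0.3402 mm (case 2) > 0.08135 mm (case 1)
Final answer: 3, 2, 1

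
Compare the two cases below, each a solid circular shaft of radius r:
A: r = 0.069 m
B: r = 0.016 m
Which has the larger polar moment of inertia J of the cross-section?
Model: a solid circular shaft of radius r, so J = (π·r^4) / 2 (SI units).
  A: J = (π × 0.069^4) / 2 = 3.561 × 10⁻⁵ m⁴
  B: J = (π × 0.016^4) / 2 = 1.029 × 10⁻⁷ m⁴
3.561 × 10⁻⁵ m⁴ > 1.029 × 10⁻⁷ m⁴, so A is larger.
Final answer: A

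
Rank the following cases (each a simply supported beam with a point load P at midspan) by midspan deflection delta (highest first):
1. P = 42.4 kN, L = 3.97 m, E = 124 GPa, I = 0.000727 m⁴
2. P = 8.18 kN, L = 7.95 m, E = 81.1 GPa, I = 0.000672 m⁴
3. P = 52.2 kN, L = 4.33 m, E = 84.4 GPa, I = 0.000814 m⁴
Model: a simply supported beam with a point load P at midspan, so delta = (P·L^3) / (48·E·I) (SI units).
  Case 1: delta = (42400 × 3.97^3) / (48 × (1.24 × 10¹¹) × 0.000727) = 0.0006131 m = 0.6131 mm
  Case 2: delta = (8180 × 7.95^3) / (48 × (8.11 × 10¹⁰) × 0.000672) = 0.001571 m = 1.571 mm
  Case 3: delta = (52200 × 4.33^3) / (48 × (8.44 × 10¹⁰) × 0.000814) = 0.001285 m = 1.285 mm
Ordering: 1.571 mm (case 2) > 1.285 mm (case 3) > 0.6131 mm (case 1)
Final answer: 2, 3, 1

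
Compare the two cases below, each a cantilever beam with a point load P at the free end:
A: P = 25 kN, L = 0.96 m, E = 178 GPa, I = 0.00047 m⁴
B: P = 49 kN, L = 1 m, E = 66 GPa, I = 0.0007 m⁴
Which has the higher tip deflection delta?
Model: a cantilever beam with a point load P at the free end, so delta = (P·L^3) / (3·E·I) (SI units).
  A: delta = (25000 × 0.96^3) / (3 × (1.78 × 10¹¹) × 0.00047) = 8.813 × 10⁻⁵ m = 0.08813 mm
  B: delta = (49000 × 1^3) / (3 × (6.6 × 10¹⁰) × 0.0007) = 0.0003535 m = 0.3535 mm
0.3535 mm > 0.08813 mm, so B is larger.
Final answer: B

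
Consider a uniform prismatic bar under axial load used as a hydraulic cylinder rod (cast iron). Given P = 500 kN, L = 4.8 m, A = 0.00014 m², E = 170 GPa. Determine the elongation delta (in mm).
Model: a uniform prismatic bar under axial load, so delta = (P·L) / (A·E).
Convert to SI units:
  P = 500 kN = 500000 N
  E = 170 GPa = 1.7 × 10¹¹ Pa
Substitute:
  delta = (500000 × 4.8) / (0.00014 × (1.7 × 10¹¹))
  delta = 0.1008 m
Convert: delta = 0.1008 m = 100.8 mm
Final answer: delta = 100.8 mm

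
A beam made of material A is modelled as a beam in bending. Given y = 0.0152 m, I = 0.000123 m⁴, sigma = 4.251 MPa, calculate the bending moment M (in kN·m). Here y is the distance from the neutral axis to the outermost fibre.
Model: a beam in bending, so sigma = (M·y) / I.
Solve for M: M = (sigma·I) / y.
Convert to SI units:
  sigma = 4.251 MPa = 4.251 × 10⁶ Pa
Substitute:
  M = ((4.251 × 10⁶) × 0.000123) / 0.0152
  M = 34400 N·m
Convert: M = 34400 N·m = 34.4 kN·m
Final answer: M = 34.4 kN·m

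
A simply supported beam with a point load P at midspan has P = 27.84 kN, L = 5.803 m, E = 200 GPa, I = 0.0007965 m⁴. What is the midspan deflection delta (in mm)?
Model: a simply supported beam with a point load P at midspan, so delta = (P·L^3) / (48·E·I).
Convert to SI units:
  P = 27.84 kN = 27840 N
  E = 200 GPa = 2 × 10¹¹ Pa
Substitute:
  delta = (27840 × 5.803^3) / (48 × (2 × 10¹¹) × 0.0007965)
  delta = 0.0007115 m
Convert: delta = 0.0007115 m = 0.7115 mm
Final answer: delta = 0.7115 mm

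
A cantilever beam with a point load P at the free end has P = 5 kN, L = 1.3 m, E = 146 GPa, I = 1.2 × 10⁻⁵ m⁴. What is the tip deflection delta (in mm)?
Model: a cantilever beam with a point load P at the free end, so delta = (P·L^3) / (3·E·I).
Convert to SI units:
  P = 5 kN = 5000 N
  E = 146 GPa = 1.46 × 10¹¹ Pa
Substitute:
  delta = (5000 × 1.3^3) / (3 × (1.46 × 10¹¹) × (1.2 × 10⁻⁵))
  delta = 0.00209 m
Convert: delta = 0.00209 m = 2.09 mm
Final answer: delta = 2.09 mm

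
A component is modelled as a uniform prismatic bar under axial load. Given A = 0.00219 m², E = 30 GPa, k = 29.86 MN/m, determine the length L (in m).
Model: a uniform prismatic bar under axial load, so k = (A·E) / L.
Solve for L: L = (A·E) / k.
Convert to SI units:
  E = 30 GPa = 3 × 10¹⁰ Pa
  k = 29.86 MN/m = 2.986 × 10⁷ N/m
Substitute:
  L = (0.00219 × (3 × 10¹⁰)) / (2.986 × 10⁷)
  L = 2.2 m
Final answer: L = 2.2 m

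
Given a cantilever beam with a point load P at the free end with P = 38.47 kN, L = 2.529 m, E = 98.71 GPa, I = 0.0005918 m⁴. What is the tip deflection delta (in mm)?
Model: a cantilever beam with a point load P at the free end, so delta = (P·L^3) / (3·E·I).
Convert to SI units:
  P = 38.47 kN = 38470 N
  E = 98.71 GPa = 9.871 × 10¹⁰ Pa
Substitute:
  delta = (38470 × 2.529^3) / (3 × (9.871 × 10¹⁰) × 0.0005918)
  delta = 0.003551 m
Convert: delta = 0.003551 m = 3.551 mm
Final answer: delta = 3.551 mm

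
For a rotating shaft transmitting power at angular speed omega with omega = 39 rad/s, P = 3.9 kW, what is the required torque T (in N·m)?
Model: a rotating shaft transmitting power at angular speed omega, so P = T·omega.
Solve for T: T = P / omega.
Convert to SI units:
  P = 3.9 kW = 3900 W
Substitute:
  T = 3900 / 39
  T = 100 N·m
Final answer: T = 100 N·m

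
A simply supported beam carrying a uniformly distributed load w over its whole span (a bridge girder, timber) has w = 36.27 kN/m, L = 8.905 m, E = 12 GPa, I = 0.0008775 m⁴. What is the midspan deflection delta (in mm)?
Model: a simply supported beam carrying a uniformly distributed load w over its whole span, so delta = (5·w·L^4) / (384·E·I).
Convert to SI units:
  w = 36.27 kN/m = 36270 N/m
  E = 12 GPa = 1.2 × 10¹⁰ Pa
Substitute:
  delta = (5 × 36270 × 8.905^4) / (384 × (1.2 × 10¹⁰) × 0.0008775)
  delta = 0.282 m
Convert: delta = 0.282 m = 282 mm
Final answer: delta = 282 mm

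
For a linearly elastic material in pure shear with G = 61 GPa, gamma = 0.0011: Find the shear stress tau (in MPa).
Model: a linearly elastic material in pure shear, so tau = G·gamma.
Convert to SI units:
  G = 61 GPa = 6.1 × 10¹⁰ Pa
Substitute:
  tau = (6.1 × 10¹⁰) × 0.0011
  tau = 6.71 × 10⁷ Pa
Convert: tau = 6.71 × 10⁷ Pa = 67.1 MPa
Final answer: tau = 67.1 MPa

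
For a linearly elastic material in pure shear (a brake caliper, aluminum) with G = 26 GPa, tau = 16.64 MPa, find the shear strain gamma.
Model: a linearly elastic material in pure shear, so tau = G·gamma.
Solve for gamma: gamma = tau / G.
Convert to SI units:
  G = 26 GPa = 2.6 × 10¹⁰ Pa
  tau = 16.64 MPa = 1.664 × 10⁷ Pa
Substitute:
  gamma = (1.664 × 10⁷) / (2.6 × 10¹⁰)
  gamma = 0.00064
Final answer: gamma = 0.00064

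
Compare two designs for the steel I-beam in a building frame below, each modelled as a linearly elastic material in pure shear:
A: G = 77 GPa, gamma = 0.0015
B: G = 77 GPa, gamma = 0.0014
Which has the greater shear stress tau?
Model: a linearly elastic material in pure shear, so tau = G·gamma (SI units).
  A: tau = (7.7 × 10¹⁰) × 0.0015 = 1.155 × 10⁸ Pa = 115.5 MPa
  B: tau = (7.7 × 10¹⁰) × 0.0014 = 1.078 × 10⁸ Pa = 107.8 MPa
115.5 MPa > 107.8 MPa, so A is larger.
Final answer: A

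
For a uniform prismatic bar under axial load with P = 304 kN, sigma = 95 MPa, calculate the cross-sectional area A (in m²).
Model: a uniform prismatic bar under axial load, so sigma = P / A.
Solve for A: A = P / sigma.
Convert to SI units:
  P = 304 kN = 304000 N
  sigma = 95 MPa = 9.5 × 10⁷ Pa
Substitute:
  A = 304000 / (9.5 × 10⁷)
  A = 0.0032 m²
Final answer: A = 0.0032 m²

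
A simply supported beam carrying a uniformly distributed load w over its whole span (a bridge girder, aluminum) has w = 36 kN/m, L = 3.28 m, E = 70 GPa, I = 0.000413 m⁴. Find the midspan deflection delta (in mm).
Model: a simply supported beam carrying a uniformly distributed load w over its whole span, so delta = (5·w·L^4) / (384·E·I).
Convert to SI units:
  w = 36 kN/m = 36000 N/m
  E = 70 GPa = 7 × 10¹⁰ Pa
Substitute:
  delta = (5 × 36000 × 3.28^4) / (384 × (7 × 10¹⁰) × 0.000413)
  delta = 0.001877 m
Convert: delta = 0.001877 m = 1.877 mm
Final answer: delta = 1.877 mm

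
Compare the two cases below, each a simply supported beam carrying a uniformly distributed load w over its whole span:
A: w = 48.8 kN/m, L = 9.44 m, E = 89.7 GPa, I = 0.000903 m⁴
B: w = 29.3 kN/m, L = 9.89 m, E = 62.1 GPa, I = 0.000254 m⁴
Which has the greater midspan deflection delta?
Model: a simply supported beam carrying a uniformly distributed load w over its whole span, so delta = (5·w·L^4) / (384·E·I) (SI units).
  A: delta = (5 × 48800 × 9.44^4) / (384 × (8.97 × 10¹⁰) × 0.000903) = 0.0623 m = 62.3 mm
  B: delta = (5 × 29300 × 9.89^4) / (384 × (6.21 × 10¹⁰) × 0.000254) = 0.2314 m = 231.4 mm
231.4 mm > 62.3 mm, so B is larger.
Final answer: B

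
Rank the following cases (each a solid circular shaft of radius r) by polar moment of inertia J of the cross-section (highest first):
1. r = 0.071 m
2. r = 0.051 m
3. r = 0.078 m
Model: a solid circular shaft of radius r, so J = (π·r^4) / 2 (SI units).
  Case 1: J = (π × 0.071^4) / 2 = 3.992 × 10⁻⁵ m⁴
  Case 2: J = (π × 0.051^4) / 2 = 1.063 × 10⁻⁵ m⁴
  Case 3: J = (π × 0.078^4) / 2 = 5.814 × 10⁻⁵ m⁴
Ordering: 5.814 × 10⁻⁵ m⁴ (case 3) > 3.992 × 10⁻⁵ m⁴ (case 1) > 1.063 × 10⁻⁵ m⁴ (case 2)
Final answer: 3, 1, 2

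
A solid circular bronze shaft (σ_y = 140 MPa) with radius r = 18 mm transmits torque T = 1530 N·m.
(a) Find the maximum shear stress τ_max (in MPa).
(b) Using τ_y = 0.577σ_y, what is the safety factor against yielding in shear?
(a) For a solid circular shaft, τ_max = T·r/J with J = π·r^4/2, i.e. τ_max = 2·T / (π·r^3). Convert r = 18 mm = 0.018 m.
  τ_max = (2 × 1530) / (π × 0.018^3) = 1.67 × 10⁸ Pa = 167 MPa
(b) τ_y = 0.577 × 140 = 80.78 MPa
  SF = τ_y/τ_max = 80.78 / 167 = 0.4837
Final answer: (a) τ_max = 167 MPa, (b) SF = 0.4837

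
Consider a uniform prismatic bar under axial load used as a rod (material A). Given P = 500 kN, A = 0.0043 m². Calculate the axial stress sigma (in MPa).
Model: a uniform prismatic bar under axial load, so sigma = P / A.
Convert to SI units:
  P = 500 kN = 500000 N
Substitute:
  sigma = 500000 / 0.0043
  sigma = 1.163 × 10⁸ Pa
Convert: sigma = 1.163 × 10⁸ Pa = 116.3 MPa
Final answer: sigma = 116.3 MPa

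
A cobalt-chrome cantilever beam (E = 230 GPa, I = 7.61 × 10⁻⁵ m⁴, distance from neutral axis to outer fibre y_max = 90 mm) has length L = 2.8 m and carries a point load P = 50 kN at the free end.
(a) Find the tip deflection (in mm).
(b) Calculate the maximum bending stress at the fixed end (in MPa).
(a) Tip deflection of a cantilever with an end point load: δ = P·L^3 / (3·E·I). Convert P = 50 kN = 50000 N, E = 230 GPa = 2.3 × 10¹¹ Pa.
  δ = (50000 × 2.8^3) / (3 × (2.3 × 10¹¹) × (7.61 × 10⁻⁵)) = 0.0209 m = 20.9 mm
(b) Maximum bending moment at the fixed end: M = P·L = 50000 × 2.8 = 140000 N·m. Convert y_max = 90 mm = 0.09 m.
  σ = M·y_max / I = (140000 × 0.09) / (7.61 × 10⁻⁵) = 1.656 × 10⁸ Pa = 165.6 MPa
Final answer: (a) δ = 20.9 mm, (b) σ = 165.6 MPa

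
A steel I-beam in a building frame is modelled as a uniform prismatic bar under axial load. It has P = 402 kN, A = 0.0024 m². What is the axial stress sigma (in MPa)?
Model: a uniform prismatic bar under axial load, so sigma = P / A.
Convert to SI units:
  P = 402 kN = 402000 N
Substitute:
  sigma = 402000 / 0.0024
  sigma = 1.675 × 10⁸ Pa
Convert: sigma = 1.675 × 10⁸ Pa = 167.5 MPa
Final answer: sigma = 167.5 MPa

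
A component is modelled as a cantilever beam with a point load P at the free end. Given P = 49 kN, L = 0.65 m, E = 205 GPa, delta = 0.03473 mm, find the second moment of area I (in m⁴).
Model: a cantilever beam with a point load P at the free end, so delta = (P·L^3) / (3·E·I).
Solve for I: I = (P·L^3) / (3·delta·E).
Convert to SI units:
  P = 49 kN = 49000 N
  E = 205 GPa = 2.05 × 10¹¹ Pa
  delta = 0.03473 mm = 3.473 × 10⁻⁵ m
Substitute:
  I = (49000 × 0.65^3) / (3 × (3.473 × 10⁻⁵) × (2.05 × 10¹¹))
  I = 0.00063 m⁴
Final answer: I = 0.00063 m⁴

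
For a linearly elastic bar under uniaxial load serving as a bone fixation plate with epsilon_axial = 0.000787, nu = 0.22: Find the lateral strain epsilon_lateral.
Model: a linearly elastic bar under uniaxial load, so epsilon_lateral = -nu·epsilon_axial.
Substitute:
  epsilon_lateral = -(0.22 × 0.000787)
  epsilon_lateral = -0.0001731
Final answer: epsilon_lateral = -0.0001731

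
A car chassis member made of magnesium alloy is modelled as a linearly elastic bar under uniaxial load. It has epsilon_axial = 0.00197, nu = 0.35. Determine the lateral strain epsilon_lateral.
Model: a linearly elastic bar under uniaxial load, so epsilon_lateral = -nu·epsilon_axial.
Substitute:
  epsilon_lateral = -(0.35 × 0.00197)
  epsilon_lateral = -0.0006895
Final answer: epsilon_lateral = -0.0006895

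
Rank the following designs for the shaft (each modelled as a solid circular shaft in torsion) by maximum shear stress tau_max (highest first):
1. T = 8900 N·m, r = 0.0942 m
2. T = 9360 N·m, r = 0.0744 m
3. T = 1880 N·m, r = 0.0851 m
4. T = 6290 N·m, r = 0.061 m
Model: a solid circular shaft in torsion, so tau_max = (2·T) / (π·r^3) (SI units).
  Case 1: tau_max = (2 × 8900) / (π × 0.0942^3) = 6.778 × 10⁶ Pa = 6.778 MPa
  Case 2: tau_max = (2 × 9360) / (π × 0.0744^3) = 1.447 × 10⁷ Pa = 14.47 MPa
  Case 3: tau_max = (2 × 1880) / (π × 0.0851^3) = 1.942 × 10⁶ Pa = 1.942 MPa
  Case 4: tau_max = (2 × 6290) / (π × 0.061^3) = 1.764 × 10⁷ Pa = 17.64 MPa
Ordering: 17.64 MPa (case 4) > 14.47 MPa (case 2) > 6.778 MPa (case 1) > 1.942 MPa (case 3)
Final answer: 4, 2, 1, 3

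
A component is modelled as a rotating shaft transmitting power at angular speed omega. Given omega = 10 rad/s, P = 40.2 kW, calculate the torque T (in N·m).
Model: a rotating shaft transmitting power at angular speed omega, so P = T·omega.
Solve for T: T = P / omega.
Convert to SI units:
  P = 40.2 kW = 40200 W
Substitute:
  T = 40200 / 10
  T = 4020 N·m
Final answer: T = 4020 N·m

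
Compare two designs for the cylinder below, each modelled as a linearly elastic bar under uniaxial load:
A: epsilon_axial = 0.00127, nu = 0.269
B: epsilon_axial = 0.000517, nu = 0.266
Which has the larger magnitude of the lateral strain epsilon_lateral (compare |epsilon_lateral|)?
Model: a linearly elastic bar under uniaxial load, so epsilon_lateral = -nu·epsilon_axial (SI units).
  A: epsilon_lateral = -(0.269 × 0.00127) = -0.0003416
  B: epsilon_lateral = -(0.266 × 0.000517) = -0.0001375
|epsilon_lateral|: A = 0.0003416, B = 0.0001375, so A is larger in magnitude.
Final answer: A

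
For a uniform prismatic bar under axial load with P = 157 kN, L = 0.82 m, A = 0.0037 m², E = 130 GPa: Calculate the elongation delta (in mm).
Model: a uniform prismatic bar under axial load, so delta = (P·L) / (A·E).
Convert to SI units:
  P = 157 kN = 157000 N
  E = 130 GPa = 1.3 × 10¹¹ Pa
Substitute:
  delta = (157000 × 0.82) / (0.0037 × (1.3 × 10¹¹))
  delta = 0.0002677 m
Convert: delta = 0.0002677 m = 0.2677 mm
Final answer: delta = 0.2677 mm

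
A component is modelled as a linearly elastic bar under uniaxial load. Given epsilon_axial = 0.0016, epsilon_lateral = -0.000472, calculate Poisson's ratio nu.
Model: a linearly elastic bar under uniaxial load, so epsilon_lateral = -nu·epsilon_axial.
Solve for nu: nu = -epsilon_lateral / epsilon_axial.
Substitute:
  nu = -(-0.000472) / 0.0016
  nu = 0.295
Final answer: nu = 0.295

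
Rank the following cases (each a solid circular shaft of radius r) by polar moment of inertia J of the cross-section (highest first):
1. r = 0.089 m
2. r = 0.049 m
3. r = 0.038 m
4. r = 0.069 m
Model: a solid circular shaft of radius r, so J = (π·r^4) / 2 (SI units).
  Case 1: J = (π × 0.089^4) / 2 = 9.856 × 10⁻⁵ m⁴
  Case 2: J = (π × 0.049^4) / 2 = 9.055 × 10⁻⁶ m⁴
  Case 3: J = (π × 0.038^4) / 2 = 3.275 × 10⁻⁶ m⁴
  Case 4: J = (π × 0.069^4) / 2 = 3.561 × 10⁻⁵ m⁴
Ordering: 9.856 × 10⁻⁵ m⁴ (case 1) > 3.561 × 10⁻⁵ m⁴ (case 4) > 9.055 × 10⁻⁶ m⁴ (case 2) > 3.275 × 10⁻⁶ m⁴ (case 3)
Final answer: 1, 4, 2, 3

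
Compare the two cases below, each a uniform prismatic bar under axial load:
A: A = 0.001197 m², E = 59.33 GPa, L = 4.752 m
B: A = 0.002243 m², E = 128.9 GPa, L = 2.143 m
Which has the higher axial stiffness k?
Model: a uniform prismatic bar under axial load, so k = (A·E) / L (SI units).
  A: k = (0.001197 × (5.933 × 10¹⁰)) / 4.752 = 1.494 × 10⁷ N/m = 14.94 MN/m
  B: k = (0.002243 × (1.289 × 10¹¹)) / 2.143 = 1.349 × 10⁸ N/m = 134.9 MN/m
134.9 MN/m > 14.94 MN/m, so B is larger.
Final answer: B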